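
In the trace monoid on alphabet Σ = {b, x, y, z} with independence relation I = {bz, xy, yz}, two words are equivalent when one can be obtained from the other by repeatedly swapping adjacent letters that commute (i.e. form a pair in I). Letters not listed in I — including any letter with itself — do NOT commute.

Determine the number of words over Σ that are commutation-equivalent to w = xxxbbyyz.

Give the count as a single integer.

piece 0:x — minimal
piece 1:x rests on {0:x}
piece 2:x rests on {1:x}
piece 3:b rests on {2:x}
piece 4:b rests on {3:b}
piece 5:y rests on {4:b}
piece 6:y rests on {5:y}
piece 7:z rests on {2:x}
minimal pieces: {0:x}
ways to finish when only these pieces remain (= sum over removing one remaining piece with nothing left below it):
  1 left: {6}→1  {7}→1
  2 left: {5,6}→1  {6,7}→2
  3 left: {4,5,6}→1  {5,6,7}→3
  4 left: {3,4,5,6}→1  {4,5,6,7}→4
  5 left: {3,4,5,6,7}→5
  6 left: {2,3,4,5,6,7}→5
  placing 0:x first → 5 extensions

5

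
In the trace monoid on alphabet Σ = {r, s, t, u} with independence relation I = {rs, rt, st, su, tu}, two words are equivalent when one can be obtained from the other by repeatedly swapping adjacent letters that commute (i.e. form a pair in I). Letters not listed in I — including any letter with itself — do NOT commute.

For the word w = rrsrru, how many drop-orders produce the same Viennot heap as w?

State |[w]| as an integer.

6

#0=r has no predecessor
#1=r depends on [0:r]
#2=s has no predecessor
#3=r depends on [1:r]
#4=r depends on [3:r]
#5=u depends on [4:r]
sources: [0:r, 2:s]
N(rest) = Σ N(rest − s) over sources s of rest; N(one piece) = 1:
  size 1 → [2]=1  [5]=1
  size 2 → [2,5]=2  [4,5]=1
  size 3 → [2,4,5]=3  [3,4,5]=1
  size 4 → [1,3,4,5]=1  [2,3,4,5]=4
  first=0(r) contributes 5
  first=2(s) contributes 1
|[w]| = 6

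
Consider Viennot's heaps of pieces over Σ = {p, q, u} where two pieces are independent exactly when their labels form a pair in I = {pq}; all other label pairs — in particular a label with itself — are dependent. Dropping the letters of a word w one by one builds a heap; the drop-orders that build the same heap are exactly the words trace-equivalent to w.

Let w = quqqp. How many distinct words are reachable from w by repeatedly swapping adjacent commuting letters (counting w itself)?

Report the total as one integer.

0(q) covers ∅
1(u) covers 0:q
2(q) covers 1:u
3(q) covers 2:q
4(p) covers 1:u
floor of heap: 0:q
completions by unplaced set U, small U first (add the entries for U minus each lowest piece of U):
  |U|=1: {3}:1  {4}:1
  |U|=2: {2,3}:1  {3,4}:2
  |U|=3: {2,3,4}:3
  start at 0(q): 3

3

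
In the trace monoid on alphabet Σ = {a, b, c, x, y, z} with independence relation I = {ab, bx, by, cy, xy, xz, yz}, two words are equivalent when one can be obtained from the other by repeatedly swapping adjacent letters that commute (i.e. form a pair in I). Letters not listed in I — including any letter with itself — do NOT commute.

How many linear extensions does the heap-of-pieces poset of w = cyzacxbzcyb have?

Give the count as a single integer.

63

drop 0:c onto floor
drop 1:y onto floor
drop 2:z onto {0:c}
drop 3:a onto {1:y, 2:z}
drop 4:c onto {3:a}
drop 5:x onto {4:c}
drop 6:b onto {4:c}
drop 7:z onto {6:b}
drop 8:c onto {5:x, 7:z}
drop 9:y onto {3:a}
drop 10:b onto {8:c}
ground layer = {0:c, 1:y}
drop-orders for the pieces not yet dropped (sum over which currently-grounded one goes next):
  1 to go: {9} 1  {10} 1
  2 to go: {8,10} 1  {9,10} 2
  3 to go: {5,8,10} 1  {7,8,10} 1  {8,9,10} 3
  4 to go: {5,7,8,10} 2  {5,8,9,10} 4  {6,7,8,10} 1  {7,8,9,10} 4
  5 to go: {5,6,7,8,10} 3  {5,7,8,9,10} 10  {6,7,8,9,10} 5
  6 to go: {4,5,6,7,8,10} 3  {5,6,7,8,9,10} 18
  7 to go: {4,5,6,7,8,9,10} 21
  8 to go: {3,4,5,6,7,8,9,10} 21
  9 to go: {1,3,4,5,6,7,8,9,10} 21  {2,3,4,5,6,7,8,9,10} 21
  if 0:c drops first: 42 orders
  if 1:y drops first: 21 orders
heap linearizations: 63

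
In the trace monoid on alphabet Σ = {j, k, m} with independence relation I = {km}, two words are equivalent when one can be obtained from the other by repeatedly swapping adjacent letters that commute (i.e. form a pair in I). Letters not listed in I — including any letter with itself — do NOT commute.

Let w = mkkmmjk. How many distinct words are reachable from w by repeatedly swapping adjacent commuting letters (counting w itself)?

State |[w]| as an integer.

0(m) covers ∅
1(k) covers ∅
2(k) covers 1:k
3(m) covers 0:m
4(m) covers 3:m
5(j) covers 2:k, 4:m
6(k) covers 5:j
floor of heap: 0:m, 1:k
completions by unplaced set U, small U first (add the entries for U minus each lowest piece of U):
  |U|=1: {6}:1
  |U|=2: {5,6}:1
  |U|=3: {2,5,6}:1  {4,5,6}:1
  |U|=4: {1,2,5,6}:1  {2,4,5,6}:2  {3,4,5,6}:1
  |U|=5: {0,3,4,5,6}:1  {1,2,4,5,6}:3  {2,3,4,5,6}:3
  start at 0(m): 6
  start at 1(k): 4
sum over floor = 10

10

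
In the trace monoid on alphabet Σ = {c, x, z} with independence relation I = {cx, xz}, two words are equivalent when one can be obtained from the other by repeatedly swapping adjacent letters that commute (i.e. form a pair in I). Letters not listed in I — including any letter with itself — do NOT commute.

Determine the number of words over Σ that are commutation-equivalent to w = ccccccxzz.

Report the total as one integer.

0(c) covers ∅
1(c) covers 0:c
2(c) covers 1:c
3(c) covers 2:c
4(c) covers 3:c
5(c) covers 4:c
6(x) covers ∅
7(z) covers 5:c
8(z) covers 7:z
floor of heap: 0:c, 6:x
completions by unplaced set U, small U first (add the entries for U minus each lowest piece of U):
  |U|=1: {6}:1  {8}:1
  |U|=2: {6,8}:2  {7,8}:1
  |U|=3: {5,7,8}:1  {6,7,8}:3
  |U|=4: {4,5,7,8}:1  {5,6,7,8}:4
  |U|=5: {3,4,5,7,8}:1  {4,5,6,7,8}:5
  |U|=6: {2,3,4,5,7,8}:1  {3,4,5,6,7,8}:6
  |U|=7: {1,2,3,4,5,7,8}:1  {2,3,4,5,6,7,8}:7
  start at 0(c): 8
  start at 6(x): 1
sum over floor = 9

9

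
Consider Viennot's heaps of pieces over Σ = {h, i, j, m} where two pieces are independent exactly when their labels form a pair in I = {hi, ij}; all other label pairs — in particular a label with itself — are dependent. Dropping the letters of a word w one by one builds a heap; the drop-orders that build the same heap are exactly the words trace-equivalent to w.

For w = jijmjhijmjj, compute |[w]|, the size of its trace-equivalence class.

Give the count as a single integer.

piece 0:j — minimal
piece 1:i — minimal
piece 2:j rests on {0:j}
piece 3:m rests on {1:i, 2:j}
piece 4:j rests on {3:m}
piece 5:h rests on {4:j}
piece 6:i rests on {3:m}
piece 7:j rests on {5:h}
piece 8:m rests on {6:i, 7:j}
piece 9:j rests on {8:m}
piece 10:j rests on {9:j}
minimal pieces: {0:j, 1:i}
ways to finish when only these pieces remain (= sum over removing one remaining piece with nothing left below it):
  1 left: {10}→1
  2 left: {9,10}→1
  3 left: {8,9,10}→1
  4 left: {6,8,9,10}→1  {7,8,9,10}→1
  5 left: {5,7,8,9,10}→1  {6,7,8,9,10}→2
  6 left: {4,5,7,8,9,10}→1  {5,6,7,8,9,10}→3
  7 left: {4,5,6,7,8,9,10}→4
  8 left: {3,4,5,6,7,8,9,10}→4
  9 left: {1,3,4,5,6,7,8,9,10}→4  {2,3,4,5,6,7,8,9,10}→4
  placing 0:j first → 8 extensions
  placing 1:i first → 4 extensions
total linear extensions = 12

12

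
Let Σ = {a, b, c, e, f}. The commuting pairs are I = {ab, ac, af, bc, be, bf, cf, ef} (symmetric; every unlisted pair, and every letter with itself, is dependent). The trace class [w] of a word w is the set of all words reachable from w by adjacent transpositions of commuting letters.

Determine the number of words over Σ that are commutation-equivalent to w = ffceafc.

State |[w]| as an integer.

piece 0:f — minimal
piece 1:f rests on {0:f}
piece 2:c — minimal
piece 3:e rests on {2:c}
piece 4:a rests on {3:e}
piece 5:f rests on {1:f}
piece 6:c rests on {3:e}
minimal pieces: {0:f, 2:c}
ways to finish when only these pieces remain (= sum over removing one remaining piece with nothing left below it):
  1 left: {4}→1  {5}→1  {6}→1
  2 left: {1,5}→1  {4,5}→2  {4,6}→2  {5,6}→2
  3 left: {0,1,5}→1  {1,4,5}→3  {1,5,6}→3  {3,4,6}→2  {4,5,6}→6
  4 left: {0,1,4,5}→4  {0,1,5,6}→4  {1,4,5,6}→12  {2,3,4,6}→2  {3,4,5,6}→8
  5 left: {0,1,4,5,6}→20  {1,3,4,5,6}→20  {2,3,4,5,6}→10
  placing 0:f first → 30 extensions
  placing 2:c first → 40 extensions
total linear extensions = 70

70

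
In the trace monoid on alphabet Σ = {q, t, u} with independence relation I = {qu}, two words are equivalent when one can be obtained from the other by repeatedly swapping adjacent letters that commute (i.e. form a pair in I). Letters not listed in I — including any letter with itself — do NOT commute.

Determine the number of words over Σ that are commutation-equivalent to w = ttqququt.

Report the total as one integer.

0(t) covers ∅
1(t) covers 0:t
2(q) covers 1:t
3(q) covers 2:q
4(u) covers 1:t
5(q) covers 3:q
6(u) covers 4:u
7(t) covers 5:q, 6:u
floor of heap: 0:t
completions by unplaced set U, small U first (add the entries for U minus each lowest piece of U):
  |U|=1: {7}:1
  |U|=2: {5,7}:1  {6,7}:1
  |U|=3: {3,5,7}:1  {4,6,7}:1  {5,6,7}:2
  |U|=4: {2,3,5,7}:1  {3,5,6,7}:3  {4,5,6,7}:3
  |U|=5: {2,3,5,6,7}:4  {3,4,5,6,7}:6
  |U|=6: {2,3,4,5,6,7}:10
  start at 0(t): 10

10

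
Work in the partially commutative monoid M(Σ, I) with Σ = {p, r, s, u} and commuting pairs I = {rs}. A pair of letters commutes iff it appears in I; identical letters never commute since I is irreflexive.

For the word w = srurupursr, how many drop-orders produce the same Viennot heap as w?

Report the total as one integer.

drop 0:s onto floor
drop 1:r onto floor
drop 2:u onto {0:s, 1:r}
drop 3:r onto {2:u}
drop 4:u onto {3:r}
drop 5:p onto {4:u}
drop 6:u onto {5:p}
drop 7:r onto {6:u}
drop 8:s onto {6:u}
drop 9:r onto {7:r}
ground layer = {0:s, 1:r}
drop-orders for the pieces not yet dropped (sum over which currently-grounded one goes next):
  1 to go: {8} 1  {9} 1
  2 to go: {7,9} 1  {8,9} 2
  3 to go: {7,8,9} 3
  4 to go: {6,7,8,9} 3
  5 to go: {5,6,7,8,9} 3
  6 to go: {4,5,6,7,8,9} 3
  7 to go: {3,4,5,6,7,8,9} 3
  8 to go: {2,3,4,5,6,7,8,9} 3
  if 0:s drops first: 3 orders
  if 1:r drops first: 3 orders
heap linearizations: 6

6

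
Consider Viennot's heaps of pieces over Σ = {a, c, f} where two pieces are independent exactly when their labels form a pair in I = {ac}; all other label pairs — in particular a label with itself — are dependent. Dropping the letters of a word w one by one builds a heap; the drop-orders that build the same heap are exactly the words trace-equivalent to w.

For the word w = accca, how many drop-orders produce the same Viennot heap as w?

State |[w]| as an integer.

10

piece 0:a — minimal
piece 1:c — minimal
piece 2:c rests on {1:c}
piece 3:c rests on {2:c}
piece 4:a rests on {0:a}
minimal pieces: {0:a, 1:c}
ways to finish when only these pieces remain (= sum over removing one remaining piece with nothing left below it):
  1 left: {3}→1  {4}→1
  2 left: {0,4}→1  {2,3}→1  {3,4}→2
  3 left: {0,3,4}→3  {1,2,3}→1  {2,3,4}→3
  placing 0:a first → 4 extensions
  placing 1:c first → 6 extensions
total linear extensions = 10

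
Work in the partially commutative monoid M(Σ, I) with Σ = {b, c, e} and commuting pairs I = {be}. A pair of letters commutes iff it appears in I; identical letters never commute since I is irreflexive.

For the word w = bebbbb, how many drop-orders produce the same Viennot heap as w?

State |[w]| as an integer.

#0=b has no predecessor
#1=e has no predecessor
#2=b depends on [0:b]
#3=b depends on [2:b]
#4=b depends on [3:b]
#5=b depends on [4:b]
sources: [0:b, 1:e]
N(rest) = Σ N(rest − s) over sources s of rest; N(one piece) = 1:
  size 1 → [1]=1  [5]=1
  size 2 → [1,5]=2  [4,5]=1
  size 3 → [1,4,5]=3  [3,4,5]=1
  size 4 → [1,3,4,5]=4  [2,3,4,5]=1
  first=0(b) contributes 5
  first=1(e) contributes 1
|[w]| = 6

6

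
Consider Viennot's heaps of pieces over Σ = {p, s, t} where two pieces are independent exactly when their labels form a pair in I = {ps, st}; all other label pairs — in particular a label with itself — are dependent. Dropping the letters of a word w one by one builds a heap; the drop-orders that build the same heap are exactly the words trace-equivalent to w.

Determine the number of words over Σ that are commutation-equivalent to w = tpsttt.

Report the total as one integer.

6

0(t) covers ∅
1(p) covers 0:t
2(s) covers ∅
3(t) covers 1:p
4(t) covers 3:t
5(t) covers 4:t
floor of heap: 0:t, 2:s
completions by unplaced set U, small U first (add the entries for U minus each lowest piece of U):
  |U|=1: {2}:1  {5}:1
  |U|=2: {2,5}:2  {4,5}:1
  |U|=3: {2,4,5}:3  {3,4,5}:1
  |U|=4: {1,3,4,5}:1  {2,3,4,5}:4
  start at 0(t): 5
  start at 2(s): 1
sum over floor = 6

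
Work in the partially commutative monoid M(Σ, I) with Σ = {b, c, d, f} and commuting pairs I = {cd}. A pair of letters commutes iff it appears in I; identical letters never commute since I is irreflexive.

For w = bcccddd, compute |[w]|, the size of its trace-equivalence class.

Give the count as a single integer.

20

piece 0:b — minimal
piece 1:c rests on {0:b}
piece 2:c rests on {1:c}
piece 3:c rests on {2:c}
piece 4:d rests on {0:b}
piece 5:d rests on {4:d}
piece 6:d rests on {5:d}
minimal pieces: {0:b}
ways to finish when only these pieces remain (= sum over removing one remaining piece with nothing left below it):
  1 left: {3}→1  {6}→1
  2 left: {2,3}→1  {3,6}→2  {5,6}→1
  3 left: {1,2,3}→1  {2,3,6}→3  {3,5,6}→3  {4,5,6}→1
  4 left: {1,2,3,6}→4  {2,3,5,6}→6  {3,4,5,6}→4
  5 left: {1,2,3,5,6}→10  {2,3,4,5,6}→10
  placing 0:b first → 20 extensions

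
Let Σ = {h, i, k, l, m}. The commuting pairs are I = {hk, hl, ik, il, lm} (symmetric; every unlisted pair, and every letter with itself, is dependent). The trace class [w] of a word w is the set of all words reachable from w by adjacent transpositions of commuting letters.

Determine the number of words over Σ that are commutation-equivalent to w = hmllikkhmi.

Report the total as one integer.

53

drop 0:h onto floor
drop 1:m onto {0:h}
drop 2:l onto floor
drop 3:l onto {2:l}
drop 4:i onto {1:m}
drop 5:k onto {1:m, 3:l}
drop 6:k onto {5:k}
drop 7:h onto {4:i}
drop 8:m onto {6:k, 7:h}
drop 9:i onto {8:m}
ground layer = {0:h, 2:l}
drop-orders for the pieces not yet dropped (sum over which currently-grounded one goes next):
  1 to go: {9} 1
  2 to go: {8,9} 1
  3 to go: {6,8,9} 1  {7,8,9} 1
  4 to go: {4,7,8,9} 1  {5,6,8,9} 1  {6,7,8,9} 2
  5 to go: {3,5,6,8,9} 1  {4,6,7,8,9} 3  {5,6,7,8,9} 3
  6 to go: {2,3,5,6,8,9} 1  {3,5,6,7,8,9} 4  {4,5,6,7,8,9} 6
  7 to go: {1,4,5,6,7,8,9} 6  {2,3,5,6,7,8,9} 5  {3,4,5,6,7,8,9} 10
  8 to go: {0,1,4,5,6,7,8,9} 6  {1,3,4,5,6,7,8,9} 16  {2,3,4,5,6,7,8,9} 15
  if 0:h drops first: 31 orders
  if 2:l drops first: 22 orders
heap linearizations: 53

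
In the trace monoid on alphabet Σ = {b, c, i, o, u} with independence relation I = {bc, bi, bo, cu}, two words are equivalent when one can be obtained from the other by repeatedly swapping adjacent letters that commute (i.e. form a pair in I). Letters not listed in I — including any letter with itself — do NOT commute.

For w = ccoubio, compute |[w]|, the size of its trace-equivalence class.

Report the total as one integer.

drop 0:c onto floor
drop 1:c onto {0:c}
drop 2:o onto {1:c}
drop 3:u onto {2:o}
drop 4:b onto {3:u}
drop 5:i onto {3:u}
drop 6:o onto {5:i}
ground layer = {0:c}
drop-orders for the pieces not yet dropped (sum over which currently-grounded one goes next):
  1 to go: {4} 1  {6} 1
  2 to go: {4,6} 2  {5,6} 1
  3 to go: {4,5,6} 3
  4 to go: {3,4,5,6} 3
  5 to go: {2,3,4,5,6} 3
  if 0:c drops first: 3 orders

3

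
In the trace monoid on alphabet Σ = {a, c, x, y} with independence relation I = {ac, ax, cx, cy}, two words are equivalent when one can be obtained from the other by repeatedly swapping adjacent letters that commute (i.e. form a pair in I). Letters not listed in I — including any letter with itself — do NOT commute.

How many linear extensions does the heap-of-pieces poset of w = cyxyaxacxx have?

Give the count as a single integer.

450

0(c) covers ∅
1(y) covers ∅
2(x) covers 1:y
3(y) covers 2:x
4(a) covers 3:y
5(x) covers 3:y
6(a) covers 4:a
7(c) covers 0:c
8(x) covers 5:x
9(x) covers 8:x
floor of heap: 0:c, 1:y
completions by unplaced set U, small U first (add the entries for U minus each lowest piece of U):
  |U|=1: {6}:1  {7}:1  {9}:1
  |U|=2: {0,7}:1  {4,6}:1  {6,7}:2  {6,9}:2  {7,9}:2  {8,9}:1
  |U|=3: {0,6,7}:3  {0,7,9}:3  {4,6,7}:3  {4,6,9}:3  {5,8,9}:1  {6,7,9}:6  {6,8,9}:3  {7,8,9}:3
  |U|=4: {0,4,6,7}:6  {0,6,7,9}:12  {0,7,8,9}:6  {4,6,7,9}:12  {4,6,8,9}:6  {5,6,8,9}:4  {5,7,8,9}:4  {6,7,8,9}:12
  |U|=5: {0,4,6,7,9}:30  {0,5,7,8,9}:10  {0,6,7,8,9}:30  {4,5,6,8,9}:10  {4,6,7,8,9}:30  {5,6,7,8,9}:20
  |U|=6: {0,4,6,7,8,9}:90  {0,5,6,7,8,9}:60  {3,4,5,6,8,9}:10  {4,5,6,7,8,9}:60
  |U|=7: {0,4,5,6,7,8,9}:210  {2,3,4,5,6,8,9}:10  {3,4,5,6,7,8,9}:70
  |U|=8: {0,3,4,5,6,7,8,9}:280  {1,2,3,4,5,6,8,9}:10  {2,3,4,5,6,7,8,9}:80
  start at 0(c): 90
  start at 1(y): 360
sum over floor = 450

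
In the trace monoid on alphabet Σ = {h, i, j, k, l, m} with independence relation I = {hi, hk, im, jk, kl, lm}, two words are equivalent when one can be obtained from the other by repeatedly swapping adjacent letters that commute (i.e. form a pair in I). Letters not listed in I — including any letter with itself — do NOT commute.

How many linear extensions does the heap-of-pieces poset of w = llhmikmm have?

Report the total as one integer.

3

drop 0:l onto floor
drop 1:l onto {0:l}
drop 2:h onto {1:l}
drop 3:m onto {2:h}
drop 4:i onto {1:l}
drop 5:k onto {3:m, 4:i}
drop 6:m onto {5:k}
drop 7:m onto {6:m}
ground layer = {0:l}
drop-orders for the pieces not yet dropped (sum over which currently-grounded one goes next):
  1 to go: {7} 1
  2 to go: {6,7} 1
  3 to go: {5,6,7} 1
  4 to go: {3,5,6,7} 1  {4,5,6,7} 1
  5 to go: {2,3,5,6,7} 1  {3,4,5,6,7} 2
  6 to go: {2,3,4,5,6,7} 3
  if 0:l drops first: 3 orders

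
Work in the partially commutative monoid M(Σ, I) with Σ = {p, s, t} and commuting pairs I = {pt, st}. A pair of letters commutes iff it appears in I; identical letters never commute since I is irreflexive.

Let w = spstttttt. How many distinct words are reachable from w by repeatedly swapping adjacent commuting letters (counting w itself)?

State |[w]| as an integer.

piece 0:s — minimal
piece 1:p rests on {0:s}
piece 2:s rests on {1:p}
piece 3:t — minimal
piece 4:t rests on {3:t}
piece 5:t rests on {4:t}
piece 6:t rests on {5:t}
piece 7:t rests on {6:t}
piece 8:t rests on {7:t}
minimal pieces: {0:s, 3:t}
ways to finish when only these pieces remain (= sum over removing one remaining piece with nothing left below it):
  1 left: {2}→1  {8}→1
  2 left: {1,2}→1  {2,8}→2  {7,8}→1
  3 left: {0,1,2}→1  {1,2,8}→3  {2,7,8}→3  {6,7,8}→1
  4 left: {0,1,2,8}→4  {1,2,7,8}→6  {2,6,7,8}→4  {5,6,7,8}→1
  5 left: {0,1,2,7,8}→10  {1,2,6,7,8}→10  {2,5,6,7,8}→5  {4,5,6,7,8}→1
  6 left: {0,1,2,6,7,8}→20  {1,2,5,6,7,8}→15  {2,4,5,6,7,8}→6  {3,4,5,6,7,8}→1
  7 left: {0,1,2,5,6,7,8}→35  {1,2,4,5,6,7,8}→21  {2,3,4,5,6,7,8}→7
  placing 0:s first → 28 extensions
  placing 3:t first → 56 extensions
total linear extensions = 84

84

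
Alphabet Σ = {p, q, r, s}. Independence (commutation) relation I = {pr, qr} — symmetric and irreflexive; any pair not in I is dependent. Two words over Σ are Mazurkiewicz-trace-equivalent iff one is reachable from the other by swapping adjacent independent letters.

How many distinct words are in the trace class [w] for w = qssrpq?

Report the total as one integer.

drop 0:q onto floor
drop 1:s onto {0:q}
drop 2:s onto {1:s}
drop 3:r onto {2:s}
drop 4:p onto {2:s}
drop 5:q onto {4:p}
ground layer = {0:q}
drop-orders for the pieces not yet dropped (sum over which currently-grounded one goes next):
  1 to go: {3} 1  {5} 1
  2 to go: {3,5} 2  {4,5} 1
  3 to go: {3,4,5} 3
  4 to go: {2,3,4,5} 3
  if 0:q drops first: 3 orders

3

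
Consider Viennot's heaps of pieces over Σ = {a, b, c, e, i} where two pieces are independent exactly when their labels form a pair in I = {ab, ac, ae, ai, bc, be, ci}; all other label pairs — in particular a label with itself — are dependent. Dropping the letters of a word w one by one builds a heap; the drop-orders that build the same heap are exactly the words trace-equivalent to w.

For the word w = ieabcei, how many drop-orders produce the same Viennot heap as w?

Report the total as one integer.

28

0(i) covers ∅
1(e) covers 0:i
2(a) covers ∅
3(b) covers 0:i
4(c) covers 1:e
5(e) covers 4:c
6(i) covers 3:b, 5:e
floor of heap: 0:i, 2:a
completions by unplaced set U, small U first (add the entries for U minus each lowest piece of U):
  |U|=1: {2}:1  {6}:1
  |U|=2: {2,6}:2  {3,6}:1  {5,6}:1
  |U|=3: {2,3,6}:3  {2,5,6}:3  {3,5,6}:2  {4,5,6}:1
  |U|=4: {1,4,5,6}:1  {2,3,5,6}:8  {2,4,5,6}:4  {3,4,5,6}:3
  |U|=5: {1,2,4,5,6}:5  {1,3,4,5,6}:4  {2,3,4,5,6}:15
  start at 0(i): 24
  start at 2(a): 4
sum over floor = 28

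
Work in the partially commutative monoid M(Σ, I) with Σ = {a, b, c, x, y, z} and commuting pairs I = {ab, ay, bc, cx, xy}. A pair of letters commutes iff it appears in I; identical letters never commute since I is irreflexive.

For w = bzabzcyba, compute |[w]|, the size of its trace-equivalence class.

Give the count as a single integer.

6

0(b) covers ∅
1(z) covers 0:b
2(a) covers 1:z
3(b) covers 1:z
4(z) covers 2:a, 3:b
5(c) covers 4:z
6(y) covers 5:c
7(b) covers 6:y
8(a) covers 5:c
floor of heap: 0:b
completions by unplaced set U, small U first (add the entries for U minus each lowest piece of U):
  |U|=1: {7}:1  {8}:1
  |U|=2: {6,7}:1  {7,8}:2
  |U|=3: {6,7,8}:3
  |U|=4: {5,6,7,8}:3
  |U|=5: {4,5,6,7,8}:3
  |U|=6: {2,4,5,6,7,8}:3  {3,4,5,6,7,8}:3
  |U|=7: {2,3,4,5,6,7,8}:6
  start at 0(b): 6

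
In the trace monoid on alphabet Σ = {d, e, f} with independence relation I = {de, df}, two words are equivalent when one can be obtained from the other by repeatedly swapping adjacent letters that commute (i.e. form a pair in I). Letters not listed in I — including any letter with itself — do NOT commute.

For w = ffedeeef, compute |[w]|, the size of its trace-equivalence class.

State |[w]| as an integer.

#0=f has no predecessor
#1=f depends on [0:f]
#2=e depends on [1:f]
#3=d has no predecessor
#4=e depends on [2:e]
#5=e depends on [4:e]
#6=e depends on [5:e]
#7=f depends on [6:e]
sources: [0:f, 3:d]
N(rest) = Σ N(rest − s) over sources s of rest; N(one piece) = 1:
  size 1 → [3]=1  [7]=1
  size 2 → [3,7]=2  [6,7]=1
  size 3 → [3,6,7]=3  [5,6,7]=1
  size 4 → [3,5,6,7]=4  [4,5,6,7]=1
  size 5 → [2,4,5,6,7]=1  [3,4,5,6,7]=5
  size 6 → [1,2,4,5,6,7]=1  [2,3,4,5,6,7]=6
  first=0(f) contributes 7
  first=3(d) contributes 1
|[w]| = 8

8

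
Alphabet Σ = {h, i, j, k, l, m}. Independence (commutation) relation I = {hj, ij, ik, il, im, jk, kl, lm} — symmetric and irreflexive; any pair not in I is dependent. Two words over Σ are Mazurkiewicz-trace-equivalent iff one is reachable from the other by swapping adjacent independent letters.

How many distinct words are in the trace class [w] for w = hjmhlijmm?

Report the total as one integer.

piece 0:h — minimal
piece 1:j — minimal
piece 2:m rests on {0:h, 1:j}
piece 3:h rests on {2:m}
piece 4:l rests on {3:h}
piece 5:i rests on {3:h}
piece 6:j rests on {4:l}
piece 7:m rests on {6:j}
piece 8:m rests on {7:m}
minimal pieces: {0:h, 1:j}
ways to finish when only these pieces remain (= sum over removing one remaining piece with nothing left below it):
  1 left: {5}→1  {8}→1
  2 left: {5,8}→2  {7,8}→1
  3 left: {5,7,8}→3  {6,7,8}→1
  4 left: {4,6,7,8}→1  {5,6,7,8}→4
  5 left: {4,5,6,7,8}→5
  6 left: {3,4,5,6,7,8}→5
  7 left: {2,3,4,5,6,7,8}→5
  placing 0:h first → 5 extensions
  placing 1:j first → 5 extensions
total linear extensions = 10

10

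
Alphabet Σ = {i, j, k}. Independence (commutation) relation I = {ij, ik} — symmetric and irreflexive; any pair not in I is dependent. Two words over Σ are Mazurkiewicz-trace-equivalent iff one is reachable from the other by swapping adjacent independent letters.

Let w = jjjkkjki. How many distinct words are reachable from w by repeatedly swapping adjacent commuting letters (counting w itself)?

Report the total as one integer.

#0=j has no predecessor
#1=j depends on [0:j]
#2=j depends on [1:j]
#3=k depends on [2:j]
#4=k depends on [3:k]
#5=j depends on [4:k]
#6=k depends on [5:j]
#7=i has no predecessor
sources: [0:j, 7:i]
N(rest) = Σ N(rest − s) over sources s of rest; N(one piece) = 1:
  size 1 → [6]=1  [7]=1
  size 2 → [5,6]=1  [6,7]=2
  size 3 → [4,5,6]=1  [5,6,7]=3
  size 4 → [3,4,5,6]=1  [4,5,6,7]=4
  size 5 → [2,3,4,5,6]=1  [3,4,5,6,7]=5
  size 6 → [1,2,3,4,5,6]=1  [2,3,4,5,6,7]=6
  first=0(j) contributes 7
  first=7(i) contributes 1
|[w]| = 8

8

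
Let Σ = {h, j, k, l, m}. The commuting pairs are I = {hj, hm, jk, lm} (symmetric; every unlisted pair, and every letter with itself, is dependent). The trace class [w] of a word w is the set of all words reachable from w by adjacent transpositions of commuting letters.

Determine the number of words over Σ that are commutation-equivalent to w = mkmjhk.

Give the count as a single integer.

5

#0=m has no predecessor
#1=k depends on [0:m]
#2=m depends on [1:k]
#3=j depends on [2:m]
#4=h depends on [1:k]
#5=k depends on [2:m, 4:h]
sources: [0:m]
N(rest) = Σ N(rest − s) over sources s of rest; N(one piece) = 1:
  size 1 → [3]=1  [5]=1
  size 2 → [3,5]=2  [4,5]=1
  size 3 → [2,3,5]=2  [3,4,5]=3
  size 4 → [2,3,4,5]=5
  first=0(m) contributes 5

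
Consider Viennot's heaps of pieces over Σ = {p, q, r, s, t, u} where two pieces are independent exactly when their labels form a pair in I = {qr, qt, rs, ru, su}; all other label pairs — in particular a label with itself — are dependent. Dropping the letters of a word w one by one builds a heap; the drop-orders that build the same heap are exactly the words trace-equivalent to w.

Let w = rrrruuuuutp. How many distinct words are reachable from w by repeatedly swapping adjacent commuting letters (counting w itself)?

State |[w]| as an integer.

126

drop 0:r onto floor
drop 1:r onto {0:r}
drop 2:r onto {1:r}
drop 3:r onto {2:r}
drop 4:u onto floor
drop 5:u onto {4:u}
drop 6:u onto {5:u}
drop 7:u onto {6:u}
drop 8:u onto {7:u}
drop 9:t onto {3:r, 8:u}
drop 10:p onto {9:t}
ground layer = {0:r, 4:u}
drop-orders for the pieces not yet dropped (sum over which currently-grounded one goes next):
  1 to go: {10} 1
  2 to go: {9,10} 1
  3 to go: {3,9,10} 1  {8,9,10} 1
  4 to go: {2,3,9,10} 1  {3,8,9,10} 2  {7,8,9,10} 1
  5 to go: {1,2,3,9,10} 1  {2,3,8,9,10} 3  {3,7,8,9,10} 3  {6,7,8,9,10} 1
  6 to go: {0,1,2,3,9,10} 1  {1,2,3,8,9,10} 4  {2,3,7,8,9,10} 6  {3,6,7,8,9,10} 4  {5,6,7,8,9,10} 1
  7 to go: {0,1,2,3,8,9,10} 5  {1,2,3,7,8,9,10} 10  {2,3,6,7,8,9,10} 10  {3,5,6,7,8,9,10} 5  {4,5,6,7,8,9,10} 1
  8 to go: {0,1,2,3,7,8,9,10} 15  {1,2,3,6,7,8,9,10} 20  {2,3,5,6,7,8,9,10} 15  {3,4,5,6,7,8,9,10} 6
  9 to go: {0,1,2,3,6,7,8,9,10} 35  {1,2,3,5,6,7,8,9,10} 35  {2,3,4,5,6,7,8,9,10} 21
  if 0:r drops first: 56 orders
  if 4:u drops first: 70 orders
heap linearizations: 126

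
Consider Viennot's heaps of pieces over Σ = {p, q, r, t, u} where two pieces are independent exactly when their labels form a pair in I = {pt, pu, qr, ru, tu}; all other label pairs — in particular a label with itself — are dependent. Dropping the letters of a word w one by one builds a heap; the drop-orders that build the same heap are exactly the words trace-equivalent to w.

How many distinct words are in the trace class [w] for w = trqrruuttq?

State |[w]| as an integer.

0(t) covers ∅
1(r) covers 0:t
2(q) covers 0:t
3(r) covers 1:r
4(r) covers 3:r
5(u) covers 2:q
6(u) covers 5:u
7(t) covers 2:q, 4:r
8(t) covers 7:t
9(q) covers 6:u, 8:t
floor of heap: 0:t
completions by unplaced set U, small U first (add the entries for U minus each lowest piece of U):
  |U|=1: {9}:1
  |U|=2: {6,9}:1  {8,9}:1
  |U|=3: {5,6,9}:1  {6,8,9}:2  {7,8,9}:1
  |U|=4: {4,7,8,9}:1  {5,6,8,9}:3  {6,7,8,9}:3
  |U|=5: {3,4,7,8,9}:1  {4,6,7,8,9}:4  {5,6,7,8,9}:6
  |U|=6: {1,3,4,7,8,9}:1  {2,5,6,7,8,9}:6  {3,4,6,7,8,9}:5  {4,5,6,7,8,9}:10
  |U|=7: {1,3,4,6,7,8,9}:6  {2,4,5,6,7,8,9}:16  {3,4,5,6,7,8,9}:15
  |U|=8: {1,3,4,5,6,7,8,9}:21  {2,3,4,5,6,7,8,9}:31
  start at 0(t): 52

52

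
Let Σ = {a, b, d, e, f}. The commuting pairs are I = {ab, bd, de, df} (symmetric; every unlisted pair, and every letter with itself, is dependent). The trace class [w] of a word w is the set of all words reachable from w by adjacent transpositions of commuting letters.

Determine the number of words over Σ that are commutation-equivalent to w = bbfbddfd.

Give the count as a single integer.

56

drop 0:b onto floor
drop 1:b onto {0:b}
drop 2:f onto {1:b}
drop 3:b onto {2:f}
drop 4:d onto floor
drop 5:d onto {4:d}
drop 6:f onto {3:b}
drop 7:d onto {5:d}
ground layer = {0:b, 4:d}
drop-orders for the pieces not yet dropped (sum over which currently-grounded one goes next):
  1 to go: {6} 1  {7} 1
  2 to go: {3,6} 1  {5,7} 1  {6,7} 2
  3 to go: {2,3,6} 1  {3,6,7} 3  {4,5,7} 1  {5,6,7} 3
  4 to go: {1,2,3,6} 1  {2,3,6,7} 4  {3,5,6,7} 6  {4,5,6,7} 4
  5 to go: {0,1,2,3,6} 1  {1,2,3,6,7} 5  {2,3,5,6,7} 10  {3,4,5,6,7} 10
  6 to go: {0,1,2,3,6,7} 6  {1,2,3,5,6,7} 15  {2,3,4,5,6,7} 20
  if 0:b drops first: 35 orders
  if 4:d drops first: 21 orders
heap linearizations: 56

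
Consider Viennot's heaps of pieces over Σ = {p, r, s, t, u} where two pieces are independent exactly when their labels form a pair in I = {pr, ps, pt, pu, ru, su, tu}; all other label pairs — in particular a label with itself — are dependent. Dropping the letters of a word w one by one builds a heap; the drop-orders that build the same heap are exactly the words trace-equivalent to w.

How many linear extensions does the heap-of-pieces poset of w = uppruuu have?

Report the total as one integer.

105

0(u) covers ∅
1(p) covers ∅
2(p) covers 1:p
3(r) covers ∅
4(u) covers 0:u
5(u) covers 4:u
6(u) covers 5:u
floor of heap: 0:u, 1:p, 3:r
completions by unplaced set U, small U first (add the entries for U minus each lowest piece of U):
  |U|=1: {2}:1  {3}:1  {6}:1
  |U|=2: {1,2}:1  {2,3}:2  {2,6}:2  {3,6}:2  {5,6}:1
  |U|=3: {1,2,3}:3  {1,2,6}:3  {2,3,6}:6  {2,5,6}:3  {3,5,6}:3  {4,5,6}:1
  |U|=4: {0,4,5,6}:1  {1,2,3,6}:12  {1,2,5,6}:6  {2,3,5,6}:12  {2,4,5,6}:4  {3,4,5,6}:4
  |U|=5: {0,2,4,5,6}:5  {0,3,4,5,6}:5  {1,2,3,5,6}:30  {1,2,4,5,6}:10  {2,3,4,5,6}:20
  start at 0(u): 60
  start at 1(p): 30
  start at 3(r): 15
sum over floor = 105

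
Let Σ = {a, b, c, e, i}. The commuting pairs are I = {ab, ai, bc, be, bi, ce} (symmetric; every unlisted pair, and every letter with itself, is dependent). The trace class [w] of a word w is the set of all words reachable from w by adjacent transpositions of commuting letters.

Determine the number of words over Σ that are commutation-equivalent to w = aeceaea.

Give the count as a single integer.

0(a) covers ∅
1(e) covers 0:a
2(c) covers 0:a
3(e) covers 1:e
4(a) covers 2:c, 3:e
5(e) covers 4:a
6(a) covers 5:e
floor of heap: 0:a
completions by unplaced set U, small U first (add the entries for U minus each lowest piece of U):
  |U|=1: {6}:1
  |U|=2: {5,6}:1
  |U|=3: {4,5,6}:1
  |U|=4: {2,4,5,6}:1  {3,4,5,6}:1
  |U|=5: {1,3,4,5,6}:1  {2,3,4,5,6}:2
  start at 0(a): 3

3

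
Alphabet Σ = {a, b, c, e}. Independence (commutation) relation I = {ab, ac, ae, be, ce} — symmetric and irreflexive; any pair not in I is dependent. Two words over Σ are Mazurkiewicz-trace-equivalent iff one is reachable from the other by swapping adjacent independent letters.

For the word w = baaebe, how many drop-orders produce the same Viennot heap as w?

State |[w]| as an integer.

#0=b has no predecessor
#1=a has no predecessor
#2=a depends on [1:a]
#3=e has no predecessor
#4=b depends on [0:b]
#5=e depends on [3:e]
sources: [0:b, 1:a, 3:e]
N(rest) = Σ N(rest − s) over sources s of rest; N(one piece) = 1:
  size 1 → [2]=1  [4]=1  [5]=1
  size 2 → [0,4]=1  [1,2]=1  [2,4]=2  [2,5]=2  [3,5]=1  [4,5]=2
  size 3 → [0,2,4]=3  [0,4,5]=3  [1,2,4]=3  [1,2,5]=3  [2,3,5]=3  [2,4,5]=6  [3,4,5]=3
  size 4 → [0,1,2,4]=6  [0,2,4,5]=12  [0,3,4,5]=6  [1,2,3,5]=6  [1,2,4,5]=12  [2,3,4,5]=12
  first=0(b) contributes 30
  first=1(a) contributes 30
  first=3(e) contributes 30
|[w]| = 90

90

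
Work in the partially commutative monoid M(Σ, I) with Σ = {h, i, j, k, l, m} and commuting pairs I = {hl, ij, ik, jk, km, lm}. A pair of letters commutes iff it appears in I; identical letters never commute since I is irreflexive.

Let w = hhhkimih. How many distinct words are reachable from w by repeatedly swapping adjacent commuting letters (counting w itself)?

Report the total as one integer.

4

0(h) covers ∅
1(h) covers 0:h
2(h) covers 1:h
3(k) covers 2:h
4(i) covers 2:h
5(m) covers 4:i
6(i) covers 5:m
7(h) covers 3:k, 6:i
floor of heap: 0:h
completions by unplaced set U, small U first (add the entries for U minus each lowest piece of U):
  |U|=1: {7}:1
  |U|=2: {3,7}:1  {6,7}:1
  |U|=3: {3,6,7}:2  {5,6,7}:1
  |U|=4: {3,5,6,7}:3  {4,5,6,7}:1
  |U|=5: {3,4,5,6,7}:4
  |U|=6: {2,3,4,5,6,7}:4
  start at 0(h): 4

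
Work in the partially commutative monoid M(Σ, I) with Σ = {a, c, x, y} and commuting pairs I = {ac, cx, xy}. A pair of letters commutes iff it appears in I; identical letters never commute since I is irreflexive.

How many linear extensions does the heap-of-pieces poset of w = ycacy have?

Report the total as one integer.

0(y) covers ∅
1(c) covers 0:y
2(a) covers 0:y
3(c) covers 1:c
4(y) covers 2:a, 3:c
floor of heap: 0:y
completions by unplaced set U, small U first (add the entries for U minus each lowest piece of U):
  |U|=1: {4}:1
  |U|=2: {2,4}:1  {3,4}:1
  |U|=3: {1,3,4}:1  {2,3,4}:2
  start at 0(y): 3

3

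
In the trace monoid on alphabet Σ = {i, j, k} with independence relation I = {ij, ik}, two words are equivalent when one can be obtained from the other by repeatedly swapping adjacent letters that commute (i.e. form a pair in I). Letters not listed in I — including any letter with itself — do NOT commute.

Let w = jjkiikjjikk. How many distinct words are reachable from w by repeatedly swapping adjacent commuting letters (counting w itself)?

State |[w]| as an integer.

0(j) covers ∅
1(j) covers 0:j
2(k) covers 1:j
3(i) covers ∅
4(i) covers 3:i
5(k) covers 2:k
6(j) covers 5:k
7(j) covers 6:j
8(i) covers 4:i
9(k) covers 7:j
10(k) covers 9:k
floor of heap: 0:j, 3:i
completions by unplaced set U, small U first (add the entries for U minus each lowest piece of U):
  |U|=1: {8}:1  {10}:1
  |U|=2: {4,8}:1  {8,10}:2  {9,10}:1
  |U|=3: {3,4,8}:1  {4,8,10}:3  {7,9,10}:1  {8,9,10}:3
  |U|=4: {3,4,8,10}:4  {4,8,9,10}:6  {6,7,9,10}:1  {7,8,9,10}:4
  |U|=5: {3,4,8,9,10}:10  {4,7,8,9,10}:10  {5,6,7,9,10}:1  {6,7,8,9,10}:5
  |U|=6: {2,5,6,7,9,10}:1  {3,4,7,8,9,10}:20  {4,6,7,8,9,10}:15  {5,6,7,8,9,10}:6
  |U|=7: {1,2,5,6,7,9,10}:1  {2,5,6,7,8,9,10}:7  {3,4,6,7,8,9,10}:35  {4,5,6,7,8,9,10}:21
  |U|=8: {0,1,2,5,6,7,9,10}:1  {1,2,5,6,7,8,9,10}:8  {2,4,5,6,7,8,9,10}:28  {3,4,5,6,7,8,9,10}:56
  |U|=9: {0,1,2,5,6,7,8,9,10}:9  {1,2,4,5,6,7,8,9,10}:36  {2,3,4,5,6,7,8,9,10}:84
  start at 0(j): 120
  start at 3(i): 45
sum over floor = 165

165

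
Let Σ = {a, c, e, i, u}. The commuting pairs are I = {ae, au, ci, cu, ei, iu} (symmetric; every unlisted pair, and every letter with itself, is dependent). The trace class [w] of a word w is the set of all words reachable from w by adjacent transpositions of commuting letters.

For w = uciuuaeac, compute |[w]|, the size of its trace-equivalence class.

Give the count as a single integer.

#0=u has no predecessor
#1=c has no predecessor
#2=i has no predecessor
#3=u depends on [0:u]
#4=u depends on [3:u]
#5=a depends on [1:c, 2:i]
#6=e depends on [1:c, 4:u]
#7=a depends on [5:a]
#8=c depends on [6:e, 7:a]
sources: [0:u, 1:c, 2:i]
N(rest) = Σ N(rest − s) over sources s of rest; N(one piece) = 1:
  size 1 → [8]=1
  size 2 → [6,8]=1  [7,8]=1
  size 3 → [4,6,8]=1  [5,7,8]=1  [6,7,8]=2
  size 4 → [2,5,7,8]=1  [3,4,6,8]=1  [4,6,7,8]=3  [5,6,7,8]=3
  size 5 → [0,3,4,6,8]=1  [1,5,6,7,8]=3  [2,5,6,7,8]=4  [3,4,6,7,8]=4  [4,5,6,7,8]=6
  size 6 → [0,3,4,6,7,8]=5  [1,2,5,6,7,8]=7  [1,4,5,6,7,8]=9  [2,4,5,6,7,8]=10  [3,4,5,6,7,8]=10
  size 7 → [0,3,4,5,6,7,8]=15  [1,2,4,5,6,7,8]=26  [1,3,4,5,6,7,8]=19  [2,3,4,5,6,7,8]=20
  first=0(u) contributes 65
  first=1(c) contributes 35
  first=2(i) contributes 34
|[w]| = 134

134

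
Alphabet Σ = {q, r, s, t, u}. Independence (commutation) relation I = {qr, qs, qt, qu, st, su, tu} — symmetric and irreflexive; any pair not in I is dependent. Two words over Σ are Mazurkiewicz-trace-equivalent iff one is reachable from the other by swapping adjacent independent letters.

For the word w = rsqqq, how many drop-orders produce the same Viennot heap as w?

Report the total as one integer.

0(r) covers ∅
1(s) covers 0:r
2(q) covers ∅
3(q) covers 2:q
4(q) covers 3:q
floor of heap: 0:r, 2:q
completions by unplaced set U, small U first (add the entries for U minus each lowest piece of U):
  |U|=1: {1}:1  {4}:1
  |U|=2: {0,1}:1  {1,4}:2  {3,4}:1
  |U|=3: {0,1,4}:3  {1,3,4}:3  {2,3,4}:1
  start at 0(r): 4
  start at 2(q): 6
sum over floor = 10

10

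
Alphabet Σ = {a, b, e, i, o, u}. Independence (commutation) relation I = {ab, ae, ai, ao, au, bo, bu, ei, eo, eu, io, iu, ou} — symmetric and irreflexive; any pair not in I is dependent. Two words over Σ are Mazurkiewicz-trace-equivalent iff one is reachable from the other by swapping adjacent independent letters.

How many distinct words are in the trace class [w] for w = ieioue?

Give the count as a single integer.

180

piece 0:i — minimal
piece 1:e — minimal
piece 2:i rests on {0:i}
piece 3:o — minimal
piece 4:u — minimal
piece 5:e rests on {1:e}
minimal pieces: {0:i, 1:e, 3:o, 4:u}
ways to finish when only these pieces remain (= sum over removing one remaining piece with nothing left below it):
  1 left: {2}→1  {3}→1  {4}→1  {5}→1
  2 left: {0,2}→1  {1,5}→1  {2,3}→2  {2,4}→2  {2,5}→2  {3,4}→2  {3,5}→2  {4,5}→2
  3 left: {0,2,3}→3  {0,2,4}→3  {0,2,5}→3  {1,2,5}→3  {1,3,5}→3  {1,4,5}→3  {2,3,4}→6  {2,3,5}→6  {2,4,5}→6  {3,4,5}→6
  4 left: {0,1,2,5}→6  {0,2,3,4}→12  {0,2,3,5}→12  {0,2,4,5}→12  {1,2,3,5}→12  {1,2,4,5}→12  {1,3,4,5}→12  {2,3,4,5}→24
  placing 0:i first → 60 extensions
  placing 1:e first → 60 extensions
  placing 3:o first → 30 extensions
  placing 4:u first → 30 extensions
total linear extensions = 180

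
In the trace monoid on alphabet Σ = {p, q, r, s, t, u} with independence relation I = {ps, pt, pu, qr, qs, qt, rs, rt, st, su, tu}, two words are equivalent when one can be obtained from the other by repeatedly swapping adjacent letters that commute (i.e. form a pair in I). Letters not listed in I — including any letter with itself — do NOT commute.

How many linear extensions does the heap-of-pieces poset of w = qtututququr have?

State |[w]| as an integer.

165

drop 0:q onto floor
drop 1:t onto floor
drop 2:u onto {0:q}
drop 3:t onto {1:t}
drop 4:u onto {2:u}
drop 5:t onto {3:t}
drop 6:q onto {4:u}
drop 7:u onto {6:q}
drop 8:q onto {7:u}
drop 9:u onto {8:q}
drop 10:r onto {9:u}
ground layer = {0:q, 1:t}
drop-orders for the pieces not yet dropped (sum over which currently-grounded one goes next):
  1 to go: {5} 1  {10} 1
  2 to go: {3,5} 1  {5,10} 2  {9,10} 1
  3 to go: {1,3,5} 1  {3,5,10} 3  {5,9,10} 3  {8,9,10} 1
  4 to go: {1,3,5,10} 4  {3,5,9,10} 6  {5,8,9,10} 4  {7,8,9,10} 1
  5 to go: {1,3,5,9,10} 10  {3,5,8,9,10} 10  {5,7,8,9,10} 5  {6,7,8,9,10} 1
  6 to go: {1,3,5,8,9,10} 20  {3,5,7,8,9,10} 15  {4,6,7,8,9,10} 1  {5,6,7,8,9,10} 6
  7 to go: {1,3,5,7,8,9,10} 35  {2,4,6,7,8,9,10} 1  {3,5,6,7,8,9,10} 21  {4,5,6,7,8,9,10} 7
  8 to go: {0,2,4,6,7,8,9,10} 1  {1,3,5,6,7,8,9,10} 56  {2,4,5,6,7,8,9,10} 8  {3,4,5,6,7,8,9,10} 28
  9 to go: {0,2,4,5,6,7,8,9,10} 9  {1,3,4,5,6,7,8,9,10} 84  {2,3,4,5,6,7,8,9,10} 36
  if 0:q drops first: 120 orders
  if 1:t drops first: 45 orders
heap linearizations: 165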